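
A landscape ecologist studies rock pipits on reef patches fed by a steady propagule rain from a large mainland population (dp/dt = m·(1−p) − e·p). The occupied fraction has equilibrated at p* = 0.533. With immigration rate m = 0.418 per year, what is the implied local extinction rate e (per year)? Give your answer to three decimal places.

0.366

At equilibrium m(1−p*) = e·p*, so e = m(1−p*)/p*.
e = 0.418 × 0.4670 / 0.533 = 0.3662.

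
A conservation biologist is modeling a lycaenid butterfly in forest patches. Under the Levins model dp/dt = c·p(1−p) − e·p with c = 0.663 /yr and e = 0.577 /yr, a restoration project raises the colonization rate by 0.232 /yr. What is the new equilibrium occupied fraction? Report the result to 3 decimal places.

0.355

Before: p* = 1 − 0.577/0.663 = 0.1297.
After the change, c = 0.895, e = 0.577, so p* = 1 − 0.577/0.895 = 0.3553.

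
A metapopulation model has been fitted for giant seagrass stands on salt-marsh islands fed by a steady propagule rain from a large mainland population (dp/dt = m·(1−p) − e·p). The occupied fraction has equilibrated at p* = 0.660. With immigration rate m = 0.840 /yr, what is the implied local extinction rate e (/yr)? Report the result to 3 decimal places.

0.433

At equilibrium m(1−p*) = e·p*, so e = m(1−p*)/p*.
e = 0.840 × 0.3400 / 0.660 = 0.4327.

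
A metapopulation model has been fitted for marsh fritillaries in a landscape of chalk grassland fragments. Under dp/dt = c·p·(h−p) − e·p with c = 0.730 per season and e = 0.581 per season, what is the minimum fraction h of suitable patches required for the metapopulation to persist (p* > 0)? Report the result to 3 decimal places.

0.796

p* = h − e/c is positive only when h > e/c.
h_min = e/c = 0.581/0.730 = 0.7959.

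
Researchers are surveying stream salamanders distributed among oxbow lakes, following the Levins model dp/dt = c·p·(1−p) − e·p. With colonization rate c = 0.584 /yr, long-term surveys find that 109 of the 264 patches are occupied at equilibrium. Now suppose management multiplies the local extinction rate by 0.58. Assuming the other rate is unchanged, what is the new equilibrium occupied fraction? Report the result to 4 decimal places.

0.6595

Observed p* = 109/264 = 0.41288.
Balance c(1−p*) = e gives e = 0.584×(1 − 0.41288) = 0.34288.
New p* = 1 − e/c = 1 − 0.19887/0.58400 = 0.65947.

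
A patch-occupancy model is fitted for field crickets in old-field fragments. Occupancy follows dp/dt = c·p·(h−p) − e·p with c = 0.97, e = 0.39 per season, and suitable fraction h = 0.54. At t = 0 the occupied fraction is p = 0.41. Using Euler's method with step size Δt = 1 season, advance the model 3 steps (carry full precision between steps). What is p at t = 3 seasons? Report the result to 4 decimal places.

0.2253

Update rule: p ← p + [c·p·(h−p) − e·p]·Δt with Δt = 1.
t = 1: p = 0.41000 + (-0.10820) = 0.30180
t = 2: p = 0.30180 + (-0.04797) = 0.25383
t = 3: p = 0.25383 + (-0.02853) = 0.22530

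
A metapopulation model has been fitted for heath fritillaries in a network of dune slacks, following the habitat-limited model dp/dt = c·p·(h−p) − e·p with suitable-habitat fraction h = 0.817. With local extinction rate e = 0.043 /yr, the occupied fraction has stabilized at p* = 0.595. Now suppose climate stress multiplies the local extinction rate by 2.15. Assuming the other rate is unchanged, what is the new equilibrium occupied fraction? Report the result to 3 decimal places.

0.340

Balance c(h−p*) = e gives c = e/(0.817 − 0.59500) = 0.043/0.22200 = 0.19369.
New p* = 0.817 − e/c = 0.817 − 0.09245/0.19369 = 0.33969.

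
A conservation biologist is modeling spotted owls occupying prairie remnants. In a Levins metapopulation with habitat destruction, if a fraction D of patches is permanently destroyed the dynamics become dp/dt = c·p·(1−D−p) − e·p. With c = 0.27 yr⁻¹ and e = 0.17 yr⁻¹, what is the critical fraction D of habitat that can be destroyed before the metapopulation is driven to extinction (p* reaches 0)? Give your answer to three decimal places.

0.370

The nontrivial equilibrium is p* = (1−D) − e/c; extinction occurs when this hits zero.
So D_crit = 1 − e/c = 1 − 0.17/0.27 = 1 − 0.6296 = 0.3704.
Note this equals the original equilibrium occupancy — the Levins extinction-debt result.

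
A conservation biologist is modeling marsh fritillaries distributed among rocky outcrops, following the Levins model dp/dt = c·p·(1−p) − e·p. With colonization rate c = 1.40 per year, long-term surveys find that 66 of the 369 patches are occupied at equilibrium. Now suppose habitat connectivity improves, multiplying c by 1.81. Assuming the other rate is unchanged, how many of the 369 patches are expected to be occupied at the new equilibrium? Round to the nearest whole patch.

Observed p* = 66/369 = 0.17886.
Balance c(1−p*) = e gives e = 1.40×(1 − 0.17886) = 1.14960.
New p* = 1 − e/c = 1 − 1.14960/2.53400 = 0.54633.
Expected occupied = 369 × 0.54633 = 201.60 ≈ 202.

202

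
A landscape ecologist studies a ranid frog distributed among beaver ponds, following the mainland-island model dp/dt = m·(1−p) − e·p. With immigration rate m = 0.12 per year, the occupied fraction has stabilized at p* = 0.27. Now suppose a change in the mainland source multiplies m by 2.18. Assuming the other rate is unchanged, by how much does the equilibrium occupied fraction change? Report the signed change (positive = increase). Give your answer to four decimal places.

0.1764

Balance m(1−p*) = e·p* gives e = m(1−p*)/p* = 0.12×0.73000/0.27000 = 0.32444.
New p* = m/(m+e) = 0.26160/(0.26160+0.32444) = 0.44639.
Δp* = 0.44639 − 0.27000 = +0.17639.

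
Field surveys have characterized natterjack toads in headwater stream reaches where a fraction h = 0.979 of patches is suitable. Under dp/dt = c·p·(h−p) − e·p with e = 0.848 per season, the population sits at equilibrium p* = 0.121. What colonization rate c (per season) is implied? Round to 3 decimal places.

0.988

At equilibrium c(h−p*) = e, so c = e/(h−p*).
c = 0.848/(0.979 − 0.121) = 0.848/0.8580 = 0.9883.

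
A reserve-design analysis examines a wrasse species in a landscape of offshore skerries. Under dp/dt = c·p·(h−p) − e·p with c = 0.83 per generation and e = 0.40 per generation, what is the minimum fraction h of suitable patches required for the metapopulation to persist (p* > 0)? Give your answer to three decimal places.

0.482

p* = h − e/c is positive only when h > e/c.
h_min = e/c = 0.40/0.83 = 0.4819.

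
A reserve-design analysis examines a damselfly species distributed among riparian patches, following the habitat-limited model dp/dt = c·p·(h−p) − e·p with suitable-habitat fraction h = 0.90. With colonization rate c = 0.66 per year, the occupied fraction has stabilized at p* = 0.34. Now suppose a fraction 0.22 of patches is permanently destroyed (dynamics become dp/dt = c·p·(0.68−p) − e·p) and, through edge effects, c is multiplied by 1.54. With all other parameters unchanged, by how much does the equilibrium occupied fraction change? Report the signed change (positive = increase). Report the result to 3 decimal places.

Balance c(h−p*) = e gives e = 0.66×(0.9 − 0.34000) = 0.36960.
New p* = 0.68 − e/c = 0.68 − 0.36960/1.01640 = 0.31636.
Δp* = 0.31636 − 0.34000 = -0.02364.

-0.024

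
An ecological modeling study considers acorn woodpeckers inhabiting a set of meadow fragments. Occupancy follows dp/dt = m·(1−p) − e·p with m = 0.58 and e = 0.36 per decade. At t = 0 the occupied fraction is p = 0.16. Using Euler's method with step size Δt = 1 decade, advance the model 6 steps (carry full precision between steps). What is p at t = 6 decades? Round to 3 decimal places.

Update rule: p ← p + [m·(1−p) − e·p]·Δt with Δt = 1.
p: 0.16000 → 0.58960  (Δp = +0.42960)
p: 0.58960 → 0.61538  (Δp = +0.02578)
p: 0.61538 → 0.61692  (Δp = +0.00155)
p: 0.61692 → 0.61702  (Δp = +0.00009)
p: 0.61702 → 0.61702  (Δp = +0.00001)
p: 0.61702 → 0.61702  (Δp = +0.00000)

0.617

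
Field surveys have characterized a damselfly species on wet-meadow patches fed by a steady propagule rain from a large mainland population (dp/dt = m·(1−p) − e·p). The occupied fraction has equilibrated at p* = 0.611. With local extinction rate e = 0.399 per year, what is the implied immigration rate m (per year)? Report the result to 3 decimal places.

At equilibrium m(1−p*) = e·p*, so m = e·p*/(1−p*).
m = 0.399 × 0.611 / 0.3890 = 0.2438/0.3890 = 0.6267.

0.627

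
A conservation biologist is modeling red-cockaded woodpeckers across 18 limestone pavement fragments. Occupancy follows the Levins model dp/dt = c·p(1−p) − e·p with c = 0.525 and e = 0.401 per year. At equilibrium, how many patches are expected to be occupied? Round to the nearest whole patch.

4

p* = 1 − e/c = 1 − 0.401/0.525 = 0.2362.
Expected occupied patches = N × p* = 18 × 0.2362 = 4.25 ≈ 4.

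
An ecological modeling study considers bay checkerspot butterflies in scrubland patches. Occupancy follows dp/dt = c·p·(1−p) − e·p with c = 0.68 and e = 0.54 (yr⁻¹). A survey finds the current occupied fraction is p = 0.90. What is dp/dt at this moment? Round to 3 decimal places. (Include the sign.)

Colonization term: c·p·(1−p) = 0.68×0.90×0.1000 = 0.06120.
Extinction term: e·p = 0.48600.
dp/dt = 0.06120 − 0.48600 = -0.42480.

-0.425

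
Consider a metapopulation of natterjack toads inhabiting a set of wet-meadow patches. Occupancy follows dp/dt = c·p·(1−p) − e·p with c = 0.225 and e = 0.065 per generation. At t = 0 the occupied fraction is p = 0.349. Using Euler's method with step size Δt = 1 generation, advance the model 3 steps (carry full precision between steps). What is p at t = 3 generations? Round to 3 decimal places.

Update rule: p ← p + [c·p·(1−p) − e·p]·Δt with Δt = 1.
step 1: Δp = +0.02843, p = 0.37743
step 2: Δp = +0.02834, p = 0.40577
step 3: Δp = +0.02788, p = 0.43365

0.434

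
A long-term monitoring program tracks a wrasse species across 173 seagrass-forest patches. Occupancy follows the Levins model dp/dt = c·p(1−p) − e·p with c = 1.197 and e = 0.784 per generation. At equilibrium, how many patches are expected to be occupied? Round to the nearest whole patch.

60

p* = 1 − e/c = 1 − 0.784/1.197 = 0.3450.
Expected occupied patches = N × p* = 173 × 0.3450 = 59.69 ≈ 60.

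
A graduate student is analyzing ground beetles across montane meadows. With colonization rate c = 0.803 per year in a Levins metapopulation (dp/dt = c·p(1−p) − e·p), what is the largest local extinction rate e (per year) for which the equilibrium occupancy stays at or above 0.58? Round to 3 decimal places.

1 − e/c ≥ 0.58 ⇒ e ≤ c(1 − 0.58) = 0.803 × 0.4200.
e_max = 0.3373.

0.337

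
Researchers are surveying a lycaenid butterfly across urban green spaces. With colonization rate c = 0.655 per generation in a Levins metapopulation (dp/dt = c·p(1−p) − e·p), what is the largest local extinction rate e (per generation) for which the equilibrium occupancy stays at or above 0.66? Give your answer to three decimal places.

0.223

1 − e/c ≥ 0.66 ⇒ e ≤ c(1 − 0.66) = 0.655 × 0.3400.
e_max = 0.2227.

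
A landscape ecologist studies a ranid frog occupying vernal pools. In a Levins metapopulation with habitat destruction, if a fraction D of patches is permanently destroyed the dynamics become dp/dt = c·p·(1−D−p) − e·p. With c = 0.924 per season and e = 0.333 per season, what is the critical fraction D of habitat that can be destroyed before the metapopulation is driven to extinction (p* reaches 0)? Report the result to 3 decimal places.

0.640

The nontrivial equilibrium is p* = (1−D) − e/c; extinction occurs when this hits zero.
So D_crit = 1 − e/c = 1 − 0.333/0.924 = 1 − 0.3604 = 0.6396.
Note this equals the original equilibrium occupancy — the Levins extinction-debt result.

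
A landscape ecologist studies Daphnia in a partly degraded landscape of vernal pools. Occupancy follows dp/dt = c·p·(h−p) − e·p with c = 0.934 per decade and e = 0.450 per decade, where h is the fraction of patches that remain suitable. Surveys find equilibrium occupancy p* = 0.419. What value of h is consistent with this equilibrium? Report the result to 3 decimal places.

0.901

At equilibrium c(h−p*) = e, so h = p* + e/c.
h = 0.419 + 0.450/0.934 = 0.419 + 0.4818 = 0.9008.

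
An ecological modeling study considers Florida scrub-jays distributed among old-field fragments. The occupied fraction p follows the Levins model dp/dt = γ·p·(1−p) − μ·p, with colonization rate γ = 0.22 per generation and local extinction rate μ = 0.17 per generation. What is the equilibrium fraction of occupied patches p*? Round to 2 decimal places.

0.23

At equilibrium, colonization balances extinction: γ·p*·(1−p*) = μ·p*.
So p* = 1 − μ/γ = 1 − 0.17/0.22 = 1 − 0.7727 = 0.2273.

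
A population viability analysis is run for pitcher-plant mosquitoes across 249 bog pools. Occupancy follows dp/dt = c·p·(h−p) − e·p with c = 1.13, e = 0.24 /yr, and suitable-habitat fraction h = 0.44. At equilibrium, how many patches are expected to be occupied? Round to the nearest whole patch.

p* = h − e/c = 0.44 − 0.2124 = 0.2276.
Expected occupied patches = N × p* = 249 × 0.2276 = 56.68 ≈ 57.

57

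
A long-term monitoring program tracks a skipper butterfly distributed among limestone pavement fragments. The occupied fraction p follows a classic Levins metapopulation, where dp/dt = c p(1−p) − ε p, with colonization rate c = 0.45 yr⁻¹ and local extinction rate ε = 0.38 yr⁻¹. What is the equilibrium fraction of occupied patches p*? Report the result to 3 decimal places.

At equilibrium, colonization balances extinction: c·p*·(1−p*) = ε·p*.
So p* = 1 − ε/c = 1 − 0.38/0.45 = 1 − 0.8444 = 0.1556.

0.156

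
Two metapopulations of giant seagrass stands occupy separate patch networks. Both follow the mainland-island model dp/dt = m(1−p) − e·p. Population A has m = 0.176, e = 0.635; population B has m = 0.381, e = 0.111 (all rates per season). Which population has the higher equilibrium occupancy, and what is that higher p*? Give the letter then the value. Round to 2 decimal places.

B, 0.77

A: p*_A = m/(m+e) = 0.176/0.8110 = 0.2170.
B: p*_B = 0.381/0.4920 = 0.7744.
B is higher at 0.7744.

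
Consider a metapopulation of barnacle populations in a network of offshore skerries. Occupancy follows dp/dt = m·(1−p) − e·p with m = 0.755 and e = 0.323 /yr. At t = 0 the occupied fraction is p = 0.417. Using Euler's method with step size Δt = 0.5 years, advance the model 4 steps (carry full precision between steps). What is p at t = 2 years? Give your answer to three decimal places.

Update rule: p ← p + [m·(1−p) − e·p]·Δt with Δt = 0.5.
t = 0.5: p = 0.41700 + (+0.15274) = 0.56974
t = 1: p = 0.56974 + (+0.07041) = 0.64015
t = 1.5: p = 0.64015 + (+0.03246) = 0.67261
t = 2: p = 0.67261 + (+0.01496) = 0.68757

0.688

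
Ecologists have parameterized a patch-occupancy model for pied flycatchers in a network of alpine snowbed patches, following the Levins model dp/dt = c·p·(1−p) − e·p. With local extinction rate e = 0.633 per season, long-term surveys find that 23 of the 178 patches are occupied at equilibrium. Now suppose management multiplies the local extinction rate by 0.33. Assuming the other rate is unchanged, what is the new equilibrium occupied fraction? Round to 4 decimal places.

Observed p* = 23/178 = 0.12921.
Balance c(1−p*) = e gives c = e/(1 − 0.12921) = 0.633/0.87079 = 0.72693.
New p* = 1 − e/c = 1 − 0.20889/0.72693 = 0.71264.

0.7126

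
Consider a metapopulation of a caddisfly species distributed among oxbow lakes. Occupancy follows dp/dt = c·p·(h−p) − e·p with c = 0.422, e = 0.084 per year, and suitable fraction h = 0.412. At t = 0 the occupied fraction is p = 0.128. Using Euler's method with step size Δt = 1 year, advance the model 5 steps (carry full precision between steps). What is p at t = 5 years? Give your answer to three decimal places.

Update rule: p ← p + [c·p·(h−p) − e·p]·Δt with Δt = 1.
  1  |  dp/dt·Δt = +0.004589  |  p_1 = 0.132589
  2  |  dp/dt·Δt = +0.004496  |  p_2 = 0.137085
  3  |  dp/dt·Δt = +0.004389  |  p_3 = 0.141473
  4  |  dp/dt·Δt = +0.004267  |  p_4 = 0.145741
  5  |  dp/dt·Δt = +0.004133  |  p_5 = 0.149874

0.150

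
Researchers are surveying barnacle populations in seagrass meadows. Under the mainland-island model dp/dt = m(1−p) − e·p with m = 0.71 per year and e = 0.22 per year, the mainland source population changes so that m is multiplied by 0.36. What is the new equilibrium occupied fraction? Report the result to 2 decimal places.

Before: p* = 0.71/(0.71+0.22) = 0.7634.
After: m = 0.2556, e = 0.22; p* = 0.2556/0.4756 = 0.5374.

0.54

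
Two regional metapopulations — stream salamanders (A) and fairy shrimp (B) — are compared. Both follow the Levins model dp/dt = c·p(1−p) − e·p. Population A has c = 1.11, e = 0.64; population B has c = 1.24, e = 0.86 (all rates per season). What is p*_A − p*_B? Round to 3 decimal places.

A: p*_A = 1 − 0.64/1.11 = 0.4234.
B: p*_B = 1 − 0.86/1.24 = 0.3065.
p*_A − p*_B = 0.4234 − 0.3065 = 0.1170.

0.117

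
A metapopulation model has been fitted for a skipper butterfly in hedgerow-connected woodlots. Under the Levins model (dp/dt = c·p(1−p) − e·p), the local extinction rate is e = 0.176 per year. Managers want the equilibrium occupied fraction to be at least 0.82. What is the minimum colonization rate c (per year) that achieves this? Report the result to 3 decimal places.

p* = 1 − e/c ≥ 0.82 requires e/c ≤ 0.1800, i.e. c ≥ e/0.1800.
c_min = 0.176/0.1800 = 0.9778.

0.978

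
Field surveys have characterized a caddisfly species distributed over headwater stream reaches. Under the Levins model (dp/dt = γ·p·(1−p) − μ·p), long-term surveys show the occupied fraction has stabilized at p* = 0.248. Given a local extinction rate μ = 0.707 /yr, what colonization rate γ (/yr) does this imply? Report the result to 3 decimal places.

0.940

At equilibrium γ(1−p*) = μ, so γ = μ/(1−p*).
γ = 0.707/(1 − 0.248) = 0.707/0.7520 = 0.9402.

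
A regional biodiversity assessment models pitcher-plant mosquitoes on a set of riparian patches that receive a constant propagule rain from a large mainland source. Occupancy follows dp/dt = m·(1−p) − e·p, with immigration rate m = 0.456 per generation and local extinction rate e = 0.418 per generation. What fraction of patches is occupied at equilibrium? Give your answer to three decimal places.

Setting dp/dt = 0: m − m·p* = e·p*, so m = (m+e)·p*.
p* = m/(m+e) = 0.456/(0.456+0.418) = 0.456/0.8740 = 0.5217.

0.522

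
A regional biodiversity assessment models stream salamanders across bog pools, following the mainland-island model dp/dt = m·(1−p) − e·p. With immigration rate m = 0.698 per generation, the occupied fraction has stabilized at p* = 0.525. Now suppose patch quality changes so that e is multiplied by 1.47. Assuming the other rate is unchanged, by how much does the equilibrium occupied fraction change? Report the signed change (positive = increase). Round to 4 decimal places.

Balance m(1−p*) = e·p* gives e = m(1−p*)/p* = 0.698×0.47500/0.52500 = 0.63152.
New p* = m/(m+e) = 0.69800/(0.69800+0.92833) = 0.42919.
Δp* = 0.42919 − 0.52500 = -0.09581.

-0.0958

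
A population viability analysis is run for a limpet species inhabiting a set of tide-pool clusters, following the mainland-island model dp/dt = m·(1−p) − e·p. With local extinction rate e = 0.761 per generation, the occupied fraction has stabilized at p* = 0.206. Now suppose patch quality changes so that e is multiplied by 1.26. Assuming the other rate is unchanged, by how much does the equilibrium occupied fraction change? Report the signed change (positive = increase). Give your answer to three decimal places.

Balance m(1−p*) = e·p* gives m = e·p*/(1−p*) = 0.761×0.20600/0.79400 = 0.19744.
New p* = m/(m+e) = 0.19744/(0.19744+0.95886) = 0.17075.
Δp* = 0.17075 − 0.20600 = -0.03525.

-0.035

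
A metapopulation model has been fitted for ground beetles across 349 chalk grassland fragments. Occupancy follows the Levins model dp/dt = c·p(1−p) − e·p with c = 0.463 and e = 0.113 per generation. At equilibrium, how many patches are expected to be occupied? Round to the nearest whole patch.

264

p* = 1 − e/c = 1 − 0.113/0.463 = 0.7559.
Expected occupied patches = N × p* = 349 × 0.7559 = 263.82 ≈ 264.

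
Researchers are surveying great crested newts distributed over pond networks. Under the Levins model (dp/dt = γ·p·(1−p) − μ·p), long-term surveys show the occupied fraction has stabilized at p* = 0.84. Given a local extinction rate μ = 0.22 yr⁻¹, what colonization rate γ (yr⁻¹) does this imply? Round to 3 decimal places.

At equilibrium γ(1−p*) = μ, so γ = μ/(1−p*).
γ = 0.22/(1 − 0.84) = 0.22/0.1600 = 1.3750.

1.375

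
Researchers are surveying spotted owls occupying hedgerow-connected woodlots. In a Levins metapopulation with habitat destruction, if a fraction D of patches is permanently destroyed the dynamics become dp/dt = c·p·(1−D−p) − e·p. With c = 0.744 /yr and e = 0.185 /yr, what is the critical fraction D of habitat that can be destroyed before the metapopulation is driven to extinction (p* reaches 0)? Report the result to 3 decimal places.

0.751

The nontrivial equilibrium is p* = (1−D) − e/c; extinction occurs when this hits zero.
So D_crit = 1 − e/c = 1 − 0.185/0.744 = 1 − 0.2487 = 0.7513.
Note this equals the original equilibrium occupancy — the Levins extinction-debt result.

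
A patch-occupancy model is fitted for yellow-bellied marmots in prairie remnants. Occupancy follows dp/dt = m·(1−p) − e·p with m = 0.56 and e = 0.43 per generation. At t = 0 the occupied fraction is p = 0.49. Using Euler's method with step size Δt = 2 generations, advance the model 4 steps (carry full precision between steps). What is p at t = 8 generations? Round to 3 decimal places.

Update rule: p ← p + [m·(1−p) − e·p]·Δt with Δt = 2.
step 1: Δp = +0.14980, p = 0.63980
step 2: Δp = -0.14680, p = 0.49300
step 3: Δp = +0.14387, p = 0.63686
step 4: Δp = -0.14099, p = 0.49587

0.496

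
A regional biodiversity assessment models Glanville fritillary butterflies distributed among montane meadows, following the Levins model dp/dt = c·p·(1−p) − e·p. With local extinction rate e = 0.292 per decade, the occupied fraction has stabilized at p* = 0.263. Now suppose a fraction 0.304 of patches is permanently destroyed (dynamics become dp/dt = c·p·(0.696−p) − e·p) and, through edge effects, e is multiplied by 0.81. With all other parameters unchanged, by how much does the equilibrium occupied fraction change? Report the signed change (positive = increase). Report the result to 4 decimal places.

-0.1640

Balance c(1−p*) = e gives c = e/(1 − 0.26300) = 0.292/0.73700 = 0.39620.
New p* = 0.696 − e/c = 0.696 − 0.23652/0.39620 = 0.09903.
Δp* = 0.09903 − 0.26300 = -0.16397.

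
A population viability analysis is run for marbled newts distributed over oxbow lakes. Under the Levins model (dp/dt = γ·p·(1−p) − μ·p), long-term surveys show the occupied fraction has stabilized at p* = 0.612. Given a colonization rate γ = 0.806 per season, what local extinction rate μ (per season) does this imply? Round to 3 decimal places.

0.313

At equilibrium γ(1−p*) = μ.
μ = 0.806 × (1 − 0.612) = 0.806 × 0.3880 = 0.3127.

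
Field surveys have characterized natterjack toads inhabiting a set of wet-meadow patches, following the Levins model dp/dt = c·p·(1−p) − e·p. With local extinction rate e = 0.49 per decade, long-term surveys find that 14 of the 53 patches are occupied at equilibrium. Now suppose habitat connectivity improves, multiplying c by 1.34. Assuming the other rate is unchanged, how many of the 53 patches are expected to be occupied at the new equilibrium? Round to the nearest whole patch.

24

Observed p* = 14/53 = 0.26415.
Balance c(1−p*) = e gives c = e/(1 − 0.26415) = 0.49/0.73585 = 0.66590.
New p* = 1 − e/c = 1 − 0.49000/0.89231 = 0.45086.
Expected occupied = 53 × 0.45086 = 23.90 ≈ 24.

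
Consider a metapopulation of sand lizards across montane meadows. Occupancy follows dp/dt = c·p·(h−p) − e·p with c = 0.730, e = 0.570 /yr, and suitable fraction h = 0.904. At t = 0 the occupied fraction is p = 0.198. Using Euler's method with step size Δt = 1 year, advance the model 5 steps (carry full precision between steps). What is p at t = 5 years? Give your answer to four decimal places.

Update rule: p ← p + [c·p·(h−p) − e·p]·Δt with Δt = 1.
  1  |  dp/dt·Δt = -0.010815  |  p_1 = 0.187185
  2  |  dp/dt·Δt = -0.008746  |  p_2 = 0.178439
  3  |  dp/dt·Δt = -0.007198  |  p_3 = 0.171241
  4  |  dp/dt·Δt = -0.006008  |  p_4 = 0.165233
  5  |  dp/dt·Δt = -0.005073  |  p_5 = 0.160160

0.1602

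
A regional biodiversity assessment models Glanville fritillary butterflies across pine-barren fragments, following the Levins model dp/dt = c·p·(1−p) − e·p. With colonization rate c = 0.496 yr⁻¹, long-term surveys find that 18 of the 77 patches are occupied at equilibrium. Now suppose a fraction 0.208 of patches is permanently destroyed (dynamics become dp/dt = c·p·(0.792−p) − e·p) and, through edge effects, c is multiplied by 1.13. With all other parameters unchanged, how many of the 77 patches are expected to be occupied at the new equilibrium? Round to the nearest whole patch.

Observed p* = 18/77 = 0.23377.
Balance c(1−p*) = e gives e = 0.496×(1 − 0.23377) = 0.38005.
New p* = 0.792 − e/c = 0.792 − 0.38005/0.56048 = 0.11392.
Expected occupied = 77 × 0.11392 = 8.77 ≈ 9.

9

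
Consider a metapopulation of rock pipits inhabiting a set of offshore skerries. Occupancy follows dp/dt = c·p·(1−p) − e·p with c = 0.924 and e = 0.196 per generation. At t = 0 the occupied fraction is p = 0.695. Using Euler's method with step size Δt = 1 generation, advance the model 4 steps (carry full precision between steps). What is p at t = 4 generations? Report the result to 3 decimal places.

0.787

Update rule: p ← p + [c·p·(1−p) − e·p]·Δt with Δt = 1.
  1  |  dp/dt·Δt = +0.059645  |  p_1 = 0.754645
  2  |  dp/dt·Δt = +0.023174  |  p_2 = 0.777819
  3  |  dp/dt·Δt = +0.007230  |  p_3 = 0.785049
  4  |  dp/dt·Δt = +0.002053  |  p_4 = 0.787102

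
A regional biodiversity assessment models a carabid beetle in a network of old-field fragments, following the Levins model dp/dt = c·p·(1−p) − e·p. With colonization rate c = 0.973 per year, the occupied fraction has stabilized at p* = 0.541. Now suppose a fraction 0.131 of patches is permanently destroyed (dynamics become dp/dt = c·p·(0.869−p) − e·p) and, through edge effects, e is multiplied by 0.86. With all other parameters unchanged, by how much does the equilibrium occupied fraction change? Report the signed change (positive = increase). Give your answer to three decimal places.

Balance c(1−p*) = e gives e = 0.973×(1 − 0.54100) = 0.44661.
New p* = 0.869 − e/c = 0.869 − 0.38408/0.97300 = 0.47426.
Δp* = 0.47426 − 0.54100 = -0.06674.

-0.067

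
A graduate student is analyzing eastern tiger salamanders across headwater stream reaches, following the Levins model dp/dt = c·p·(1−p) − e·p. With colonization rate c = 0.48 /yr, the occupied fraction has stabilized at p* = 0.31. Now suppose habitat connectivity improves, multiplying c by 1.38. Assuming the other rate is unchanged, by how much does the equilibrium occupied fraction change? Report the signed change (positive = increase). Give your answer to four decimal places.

Balance c(1−p*) = e gives e = 0.48×(1 − 0.31000) = 0.33120.
New p* = 1 − e/c = 1 − 0.33120/0.66240 = 0.50000.
Δp* = 0.50000 − 0.31000 = +0.19000.

0.1900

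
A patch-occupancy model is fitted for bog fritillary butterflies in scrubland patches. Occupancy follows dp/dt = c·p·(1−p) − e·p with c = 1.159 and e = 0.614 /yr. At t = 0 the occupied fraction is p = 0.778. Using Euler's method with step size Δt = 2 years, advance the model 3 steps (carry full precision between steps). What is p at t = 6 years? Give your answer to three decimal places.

Update rule: p ← p + [c·p·(1−p) − e·p]·Δt with Δt = 2.
t = 2: p = 0.77800 + (-0.55503) = 0.22297
t = 4: p = 0.22297 + (+0.12780) = 0.35077
t = 6: p = 0.35077 + (+0.09713) = 0.44790

0.448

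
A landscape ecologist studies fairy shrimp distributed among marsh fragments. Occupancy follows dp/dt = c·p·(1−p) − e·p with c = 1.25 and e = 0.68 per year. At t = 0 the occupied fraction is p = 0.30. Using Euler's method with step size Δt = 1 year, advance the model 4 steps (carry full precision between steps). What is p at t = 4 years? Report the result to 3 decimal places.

0.444

Update rule: p ← p + [c·p·(1−p) − e·p]·Δt with Δt = 1.
t = 1: p = 0.30000 + (+0.05850) = 0.35850
t = 2: p = 0.35850 + (+0.04369) = 0.40219
t = 3: p = 0.40219 + (+0.02705) = 0.42924
t = 4: p = 0.42924 + (+0.01436) = 0.44360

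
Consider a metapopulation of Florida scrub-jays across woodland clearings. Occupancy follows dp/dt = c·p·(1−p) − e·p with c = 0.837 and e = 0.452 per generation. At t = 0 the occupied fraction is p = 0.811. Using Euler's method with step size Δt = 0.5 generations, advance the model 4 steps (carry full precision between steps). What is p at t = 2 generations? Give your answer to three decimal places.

0.552

Update rule: p ← p + [c·p·(1−p) − e·p]·Δt with Δt = 0.5.
p: 0.81100 → 0.69186  (Δp = -0.11914)
p: 0.69186 → 0.62472  (Δp = -0.06714)
p: 0.62472 → 0.58165  (Δp = -0.04307)
p: 0.58165 → 0.55203  (Δp = -0.02962)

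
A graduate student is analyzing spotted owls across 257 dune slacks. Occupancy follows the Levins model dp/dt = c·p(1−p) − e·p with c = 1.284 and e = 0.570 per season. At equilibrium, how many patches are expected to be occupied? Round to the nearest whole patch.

143

p* = 1 − e/c = 1 − 0.570/1.284 = 0.5561.
Expected occupied patches = N × p* = 257 × 0.5561 = 142.91 ≈ 143.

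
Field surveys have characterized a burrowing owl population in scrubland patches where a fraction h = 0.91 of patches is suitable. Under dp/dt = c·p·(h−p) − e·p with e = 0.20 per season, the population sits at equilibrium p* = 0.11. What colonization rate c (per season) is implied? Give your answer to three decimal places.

At equilibrium c(h−p*) = e, so c = e/(h−p*).
c = 0.20/(0.91 − 0.11) = 0.20/0.8000 = 0.2500.

0.250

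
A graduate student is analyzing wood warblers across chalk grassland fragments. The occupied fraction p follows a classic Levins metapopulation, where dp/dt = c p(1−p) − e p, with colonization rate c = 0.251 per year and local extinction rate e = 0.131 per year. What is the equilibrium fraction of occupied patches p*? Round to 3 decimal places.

0.478

Setting dp/dt = 0 and dividing through by p* gives c·(1−p*) = e.
So p* = 1 − e/c = 1 − 0.131/0.251 = 1 − 0.5219 = 0.4781.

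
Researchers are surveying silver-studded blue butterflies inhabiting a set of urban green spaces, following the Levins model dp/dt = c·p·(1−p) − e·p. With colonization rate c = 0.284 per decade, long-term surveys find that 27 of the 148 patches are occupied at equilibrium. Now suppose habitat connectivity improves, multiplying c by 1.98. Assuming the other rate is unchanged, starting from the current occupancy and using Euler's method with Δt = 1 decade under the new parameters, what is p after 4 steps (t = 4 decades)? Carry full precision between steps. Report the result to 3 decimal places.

0.366

Observed p* = 27/148 = 0.18243.
Balance c(1−p*) = e gives e = 0.284×(1 − 0.18243) = 0.23219.
Starting from p₀ = 0.18243; update p ← p + (dp/dt)·Δt with the new parameters.
step 1: Δp = +0.04151, p = 0.22394
step 2: Δp = +0.04573, p = 0.26967
step 3: Δp = +0.04813, p = 0.31781
step 4: Δp = +0.04812, p = 0.36593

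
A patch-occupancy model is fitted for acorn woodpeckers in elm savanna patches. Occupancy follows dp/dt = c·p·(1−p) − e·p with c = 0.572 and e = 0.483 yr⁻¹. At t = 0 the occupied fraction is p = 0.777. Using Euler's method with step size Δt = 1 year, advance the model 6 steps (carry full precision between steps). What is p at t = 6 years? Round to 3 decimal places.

Update rule: p ← p + [c·p·(1−p) − e·p]·Δt with Δt = 1.
  1  |  dp/dt·Δt = -0.276180  |  p_1 = 0.500820
  2  |  dp/dt·Δt = -0.098896  |  p_2 = 0.401924
  3  |  dp/dt·Δt = -0.056631  |  p_3 = 0.345292
  4  |  dp/dt·Δt = -0.037467  |  p_4 = 0.307826
  5  |  dp/dt·Δt = -0.026804  |  p_5 = 0.281021
  6  |  dp/dt·Δt = -0.020162  |  p_6 = 0.260860

0.261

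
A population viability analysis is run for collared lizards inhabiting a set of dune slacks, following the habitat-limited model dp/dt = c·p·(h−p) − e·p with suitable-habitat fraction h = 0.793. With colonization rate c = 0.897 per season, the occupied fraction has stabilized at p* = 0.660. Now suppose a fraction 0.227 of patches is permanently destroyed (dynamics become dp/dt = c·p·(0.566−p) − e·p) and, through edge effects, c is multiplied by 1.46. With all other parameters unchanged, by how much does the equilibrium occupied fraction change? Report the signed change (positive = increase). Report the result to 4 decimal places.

-0.1851

Balance c(h−p*) = e gives e = 0.897×(0.793 − 0.66000) = 0.11930.
New p* = 0.566 − e/c = 0.566 − 0.11930/1.30962 = 0.47490.
Δp* = 0.47490 − 0.66000 = -0.18510.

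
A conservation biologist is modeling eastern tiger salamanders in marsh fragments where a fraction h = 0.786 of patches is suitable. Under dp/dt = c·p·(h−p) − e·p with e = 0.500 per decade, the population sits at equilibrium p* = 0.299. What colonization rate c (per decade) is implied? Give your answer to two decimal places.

1.03

At equilibrium c(h−p*) = e, so c = e/(h−p*).
c = 0.500/(0.786 − 0.299) = 0.500/0.4870 = 1.0267.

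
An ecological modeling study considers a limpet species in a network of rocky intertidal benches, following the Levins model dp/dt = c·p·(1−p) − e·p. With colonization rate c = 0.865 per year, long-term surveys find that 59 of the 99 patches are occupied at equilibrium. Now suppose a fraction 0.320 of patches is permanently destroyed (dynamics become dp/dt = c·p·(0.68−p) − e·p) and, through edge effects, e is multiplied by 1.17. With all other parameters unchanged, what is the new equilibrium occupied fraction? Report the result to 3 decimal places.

Observed p* = 59/99 = 0.59596.
Balance c(1−p*) = e gives e = 0.865×(1 − 0.59596) = 0.34949.
New p* = 0.68 − e/c = 0.68 − 0.40890/0.86500 = 0.20728.

0.207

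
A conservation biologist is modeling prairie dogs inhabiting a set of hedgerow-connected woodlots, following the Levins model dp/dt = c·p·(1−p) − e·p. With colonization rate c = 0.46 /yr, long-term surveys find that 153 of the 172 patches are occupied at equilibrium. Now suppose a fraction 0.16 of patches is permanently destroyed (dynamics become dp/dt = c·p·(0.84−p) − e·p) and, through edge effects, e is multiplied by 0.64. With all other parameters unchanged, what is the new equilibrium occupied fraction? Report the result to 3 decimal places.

0.769

Observed p* = 153/172 = 0.88953.
Balance c(1−p*) = e gives e = 0.46×(1 − 0.88953) = 0.05082.
New p* = 0.84 − e/c = 0.84 − 0.03252/0.46000 = 0.76930.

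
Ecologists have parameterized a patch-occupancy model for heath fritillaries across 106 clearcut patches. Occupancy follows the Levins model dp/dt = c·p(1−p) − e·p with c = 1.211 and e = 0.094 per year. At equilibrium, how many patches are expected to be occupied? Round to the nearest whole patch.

p* = 1 − e/c = 1 − 0.094/1.211 = 0.9224.
Expected occupied patches = N × p* = 106 × 0.9224 = 97.77 ≈ 98.

98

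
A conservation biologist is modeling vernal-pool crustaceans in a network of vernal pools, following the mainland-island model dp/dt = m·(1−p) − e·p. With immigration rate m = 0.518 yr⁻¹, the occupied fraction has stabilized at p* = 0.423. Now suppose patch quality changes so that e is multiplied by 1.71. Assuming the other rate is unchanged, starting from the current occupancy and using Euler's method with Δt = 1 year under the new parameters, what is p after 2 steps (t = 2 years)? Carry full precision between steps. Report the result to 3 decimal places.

0.365

Balance m(1−p*) = e·p* gives e = m(1−p*)/p* = 0.518×0.57700/0.42300 = 0.70659.
Starting from p₀ = 0.42300; update p ← p + (dp/dt)·Δt with the new parameters.
p: 0.42300 → 0.21079  (Δp = -0.21221)
p: 0.21079 → 0.36491  (Δp = +0.15412)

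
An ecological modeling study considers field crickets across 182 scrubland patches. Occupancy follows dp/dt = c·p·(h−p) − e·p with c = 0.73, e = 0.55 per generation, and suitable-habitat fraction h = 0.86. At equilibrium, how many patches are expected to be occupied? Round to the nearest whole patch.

19

p* = h − e/c = 0.86 − 0.7534 = 0.1066.
Expected occupied patches = N × p* = 182 × 0.1066 = 19.40 ≈ 19.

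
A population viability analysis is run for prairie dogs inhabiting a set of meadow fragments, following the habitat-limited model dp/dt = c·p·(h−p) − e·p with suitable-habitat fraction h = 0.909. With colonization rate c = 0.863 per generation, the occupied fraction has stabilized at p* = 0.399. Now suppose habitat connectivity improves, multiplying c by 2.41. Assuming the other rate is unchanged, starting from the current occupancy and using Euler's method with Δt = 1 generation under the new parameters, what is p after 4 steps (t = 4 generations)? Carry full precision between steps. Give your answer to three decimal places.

Balance c(h−p*) = e gives e = 0.863×(0.909 − 0.39900) = 0.44013.
Starting from p₀ = 0.39900; update p ← p + (dp/dt)·Δt with the new parameters.
step 1: Δp = +0.24761, p = 0.64661
step 2: Δp = +0.06828, p = 0.71489
step 3: Δp = -0.02603, p = 0.68886
step 4: Δp = +0.01221, p = 0.70107

0.701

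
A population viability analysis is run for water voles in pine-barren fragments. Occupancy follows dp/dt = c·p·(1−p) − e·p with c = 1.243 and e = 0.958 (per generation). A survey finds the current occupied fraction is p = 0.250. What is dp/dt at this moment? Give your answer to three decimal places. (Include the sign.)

-0.006

Colonization term: c·p·(1−p) = 1.243×0.250×0.7500 = 0.23306.
Extinction term: e·p = 0.23950.
dp/dt = 0.23306 − 0.23950 = -0.00644.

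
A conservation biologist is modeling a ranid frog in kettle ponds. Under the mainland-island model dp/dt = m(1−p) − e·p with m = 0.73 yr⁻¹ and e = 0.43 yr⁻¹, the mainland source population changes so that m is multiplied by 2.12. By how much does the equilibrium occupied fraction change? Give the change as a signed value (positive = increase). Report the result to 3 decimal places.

0.153

Before: p* = 0.73/(0.73+0.43) = 0.6293.
After: m = 1.5476, e = 0.43; p* = 1.5476/1.9776 = 0.7826.
Δp* = 0.7826 − 0.6293 = +0.1533.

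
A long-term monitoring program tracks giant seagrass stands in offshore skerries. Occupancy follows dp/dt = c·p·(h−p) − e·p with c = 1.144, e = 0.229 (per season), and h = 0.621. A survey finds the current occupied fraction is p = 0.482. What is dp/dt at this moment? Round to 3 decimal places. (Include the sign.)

-0.034

Colonization term: c·p·(h−p) = 1.144×0.482×0.1390 = 0.07665.
Extinction term: e·p = 0.11038.
dp/dt = 0.07665 − 0.11038 = -0.03373.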